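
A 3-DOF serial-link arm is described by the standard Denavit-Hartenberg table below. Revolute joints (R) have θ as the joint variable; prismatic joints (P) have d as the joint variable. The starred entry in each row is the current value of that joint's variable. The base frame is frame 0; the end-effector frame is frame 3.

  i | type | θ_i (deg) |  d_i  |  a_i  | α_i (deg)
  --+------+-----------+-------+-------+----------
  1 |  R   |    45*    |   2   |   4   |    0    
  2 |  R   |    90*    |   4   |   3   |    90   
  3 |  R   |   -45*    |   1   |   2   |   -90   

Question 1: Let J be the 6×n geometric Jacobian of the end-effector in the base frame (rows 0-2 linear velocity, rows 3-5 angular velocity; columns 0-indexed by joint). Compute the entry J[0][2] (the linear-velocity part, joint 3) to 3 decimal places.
-1.000

axis z_2 = (0.7071,0.7071,0.0000); lever o_n−o_2 = (-0.2929,1.7071,-1.4142)
cross product → J_v[:, 2] = (-1.0000,1.0000,1.4142)
J_ω[:, 2] = z_2
entry J[0][2] = -1.0000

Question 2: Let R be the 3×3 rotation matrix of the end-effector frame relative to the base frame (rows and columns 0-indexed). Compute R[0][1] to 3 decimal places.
-0.707

End-effector y-axis (col 1 of R) = (-0.7071,-0.7071,-0.0000)
R[0][1] = -0.7071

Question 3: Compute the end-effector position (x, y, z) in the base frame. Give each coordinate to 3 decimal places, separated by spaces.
0.414 6.657 4.586

after link 1: o_1 = (2.8284, 2.8284, 2.0000)
after link 2: o_2 = (0.7071, 4.9497, 6.0000)
after link 3: o_3 = (0.4142, 6.6569, 4.5858)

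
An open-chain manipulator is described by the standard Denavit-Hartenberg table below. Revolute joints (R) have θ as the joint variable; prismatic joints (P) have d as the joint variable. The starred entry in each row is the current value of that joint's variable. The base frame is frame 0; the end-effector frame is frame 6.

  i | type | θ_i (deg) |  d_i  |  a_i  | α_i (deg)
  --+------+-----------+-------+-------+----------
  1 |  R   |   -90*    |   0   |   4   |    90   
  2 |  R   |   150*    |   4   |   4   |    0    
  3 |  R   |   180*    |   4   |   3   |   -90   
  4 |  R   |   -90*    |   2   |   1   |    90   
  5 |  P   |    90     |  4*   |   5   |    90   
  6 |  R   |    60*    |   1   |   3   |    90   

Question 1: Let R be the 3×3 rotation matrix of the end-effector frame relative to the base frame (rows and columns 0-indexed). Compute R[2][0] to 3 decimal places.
End-effector x-axis (col 0 of R) = (-0.0000,0.5000,0.8660)
R[2][0] = 0.8660

0.866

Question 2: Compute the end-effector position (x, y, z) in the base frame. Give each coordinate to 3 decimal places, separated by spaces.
-10.000 -1.670 11.160

after link 1: o_1 = (0.0000, -4.0000, 0.0000)
after link 2: o_2 = (-4.0000, -0.5359, 2.0000)
after link 3: o_3 = (-8.0000, -3.1340, 0.5000)
after link 4: o_4 = (-9.0000, -4.1340, 2.2321)
after link 5: o_5 = (-9.0000, -3.1699, 8.5622)
after link 6: o_6 = (-10.0000, -1.6699, 11.1603)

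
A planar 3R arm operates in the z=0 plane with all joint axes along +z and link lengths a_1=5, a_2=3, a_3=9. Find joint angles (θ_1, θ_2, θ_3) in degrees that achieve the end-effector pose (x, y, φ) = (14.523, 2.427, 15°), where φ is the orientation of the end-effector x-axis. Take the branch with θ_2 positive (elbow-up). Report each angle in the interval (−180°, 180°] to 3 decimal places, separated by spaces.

wrist centre = target − a_3·(cos φ, sin φ) = (5.8297, 0.0976)
cos θ_2 = (33.9946−5²−3²)/(2·5·3) = -0.0002; θ_2 = 90.0104° (elbow-up)
β = atan2(0.0976,5.8297) = 0.9594°; ψ = atan2(3.0000,4.9995) = 30.9665°
θ_1 = β − ψ = -30.0071°
θ_3 = φ − θ_1 − θ_2 = -45.0033° (wrapped to (-180°,180°])

-30.007 90.010 -45.003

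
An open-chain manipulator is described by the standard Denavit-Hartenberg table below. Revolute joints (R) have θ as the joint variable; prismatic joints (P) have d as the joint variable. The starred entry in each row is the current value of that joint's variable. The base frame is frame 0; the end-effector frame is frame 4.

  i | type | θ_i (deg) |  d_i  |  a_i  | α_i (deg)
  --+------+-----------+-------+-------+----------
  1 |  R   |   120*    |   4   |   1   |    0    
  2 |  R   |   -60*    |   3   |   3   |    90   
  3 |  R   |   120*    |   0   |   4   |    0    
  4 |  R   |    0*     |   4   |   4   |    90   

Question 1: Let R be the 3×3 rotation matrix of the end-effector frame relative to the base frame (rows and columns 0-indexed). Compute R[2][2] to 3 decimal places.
0.500

End-effector z-axis (col 2 of R) = (0.4330,0.7500,0.5000)
R[2][2] = 0.5000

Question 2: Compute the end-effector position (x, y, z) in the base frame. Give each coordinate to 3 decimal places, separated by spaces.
2.464 -2.000 13.928

after link 1: o_1 = (-0.5000, 0.8660, 4.0000)
after link 2: o_2 = (1.0000, 3.4641, 7.0000)
after link 3: o_3 = (0.0000, 1.7321, 10.4641)
after link 4: o_4 = (2.4641, -2.0000, 13.9282)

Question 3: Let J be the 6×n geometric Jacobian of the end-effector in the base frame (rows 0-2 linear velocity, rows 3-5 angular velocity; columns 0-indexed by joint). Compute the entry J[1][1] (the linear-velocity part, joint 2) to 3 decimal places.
axis z_1 = (0.0000,0.0000,1.0000); lever o_n−o_1 = (2.9641,-2.8660,9.9282)
cross product → J_v[:, 1] = (2.8660,2.9641,-0.0000)
J_ω[:, 1] = z_1
entry J[1][1] = 2.9641

2.964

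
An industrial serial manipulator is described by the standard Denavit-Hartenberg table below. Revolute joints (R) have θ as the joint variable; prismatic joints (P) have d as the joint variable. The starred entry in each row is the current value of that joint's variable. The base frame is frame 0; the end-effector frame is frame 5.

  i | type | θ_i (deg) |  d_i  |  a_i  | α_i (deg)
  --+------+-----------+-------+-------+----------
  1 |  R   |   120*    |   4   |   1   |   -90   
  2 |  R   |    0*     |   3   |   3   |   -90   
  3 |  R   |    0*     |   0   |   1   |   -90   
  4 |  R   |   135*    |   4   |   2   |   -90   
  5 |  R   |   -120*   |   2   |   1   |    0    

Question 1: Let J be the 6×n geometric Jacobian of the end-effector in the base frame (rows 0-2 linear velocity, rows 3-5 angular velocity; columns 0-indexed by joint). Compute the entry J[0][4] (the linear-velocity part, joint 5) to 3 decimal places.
axis z_4 = (0.3536,-0.6124,-0.7071); lever o_n−o_4 = (1.2803,-0.4855,-1.7678)
cross product → J_v[:, 4] = (0.7392,-0.2803,0.6124)
J_ω[:, 4] = z_4
entry J[0][4] = 0.7392

0.739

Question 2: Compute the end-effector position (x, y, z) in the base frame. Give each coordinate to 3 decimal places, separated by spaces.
after link 1: o_1 = (-0.5000, 0.8660, 4.0000)
after link 2: o_2 = (-4.5981, 1.9641, 4.0000)
after link 3: o_3 = (-5.0981, 2.8301, 4.0000)
after link 4: o_4 = (-0.9269, 3.6054, 5.4142)
after link 5: o_5 = (0.3535, 3.1198, 3.6464)

0.353 3.120 3.646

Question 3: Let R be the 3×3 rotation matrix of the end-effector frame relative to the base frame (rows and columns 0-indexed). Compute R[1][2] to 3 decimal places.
-0.612

End-effector z-axis (col 2 of R) = (0.3536,-0.6124,-0.7071)
R[1][2] = -0.6124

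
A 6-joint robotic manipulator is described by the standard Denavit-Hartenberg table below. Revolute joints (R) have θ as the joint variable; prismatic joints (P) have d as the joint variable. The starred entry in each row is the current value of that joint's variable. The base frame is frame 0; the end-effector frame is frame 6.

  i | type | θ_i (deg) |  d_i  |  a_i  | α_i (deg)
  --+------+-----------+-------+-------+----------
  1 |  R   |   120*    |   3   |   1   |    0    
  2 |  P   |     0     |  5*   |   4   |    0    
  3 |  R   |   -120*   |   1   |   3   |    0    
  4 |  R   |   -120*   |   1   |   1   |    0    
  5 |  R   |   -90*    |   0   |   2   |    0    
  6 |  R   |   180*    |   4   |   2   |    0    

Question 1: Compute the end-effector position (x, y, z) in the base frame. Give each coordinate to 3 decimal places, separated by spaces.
after link 1: o_1 = (-0.5000, 0.8660, 3.0000)
after link 2: o_2 = (-2.5000, 4.3301, 8.0000)
after link 3: o_3 = (0.5000, 4.3301, 9.0000)
after link 4: o_4 = (0.0000, 3.4641, 10.0000)
after link 5: o_5 = (-1.7321, 4.4641, 10.0000)
after link 6: o_6 = (0.0000, 3.4641, 14.0000)

0.000 3.464 14.000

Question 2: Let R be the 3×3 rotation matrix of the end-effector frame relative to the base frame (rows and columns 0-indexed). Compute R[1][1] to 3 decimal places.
End-effector y-axis (col 1 of R) = (0.5000,0.8660,0.0000)
R[1][1] = 0.8660

0.866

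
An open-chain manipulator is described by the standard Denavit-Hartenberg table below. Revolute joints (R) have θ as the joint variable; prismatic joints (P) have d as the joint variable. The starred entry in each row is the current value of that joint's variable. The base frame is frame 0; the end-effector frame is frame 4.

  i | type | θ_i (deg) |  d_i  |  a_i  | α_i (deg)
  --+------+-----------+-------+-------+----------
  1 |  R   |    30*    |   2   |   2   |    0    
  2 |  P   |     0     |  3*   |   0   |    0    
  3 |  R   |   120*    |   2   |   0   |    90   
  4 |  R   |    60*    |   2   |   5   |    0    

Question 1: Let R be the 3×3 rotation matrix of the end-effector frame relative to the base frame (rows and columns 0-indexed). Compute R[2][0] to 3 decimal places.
End-effector x-axis (col 0 of R) = (-0.4330,0.2500,0.8660)
R[2][0] = 0.8660

0.866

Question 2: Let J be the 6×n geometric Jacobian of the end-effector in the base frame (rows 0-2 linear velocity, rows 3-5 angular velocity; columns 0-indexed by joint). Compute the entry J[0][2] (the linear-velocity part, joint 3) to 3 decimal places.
axis z_2 = (0.0000,0.0000,1.0000); lever o_n−o_2 = (-1.1651,2.9821,6.3301)
cross product → J_v[:, 2] = (-2.9821,-1.1651,0.0000)
J_ω[:, 2] = z_2
entry J[0][2] = -2.9821

-2.982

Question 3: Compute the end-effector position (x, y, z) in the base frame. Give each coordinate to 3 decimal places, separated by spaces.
0.567 3.982 11.330

after link 1: o_1 = (1.7321, 1.0000, 2.0000)
after link 2: o_2 = (1.7321, 1.0000, 5.0000)
after link 3: o_3 = (1.7321, 1.0000, 7.0000)
after link 4: o_4 = (0.5670, 3.9821, 11.3301)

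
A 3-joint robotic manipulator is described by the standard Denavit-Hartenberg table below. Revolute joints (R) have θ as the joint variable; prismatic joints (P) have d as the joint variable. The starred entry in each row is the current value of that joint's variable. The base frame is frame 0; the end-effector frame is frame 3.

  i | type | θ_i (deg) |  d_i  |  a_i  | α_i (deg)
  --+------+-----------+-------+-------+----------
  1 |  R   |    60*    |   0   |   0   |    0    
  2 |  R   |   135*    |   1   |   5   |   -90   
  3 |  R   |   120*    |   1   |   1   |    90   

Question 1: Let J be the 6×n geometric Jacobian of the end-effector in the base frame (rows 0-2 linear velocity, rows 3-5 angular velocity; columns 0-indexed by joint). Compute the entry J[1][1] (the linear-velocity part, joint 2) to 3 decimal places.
-4.088

axis z_1 = (0.0000,0.0000,1.0000); lever o_n−o_1 = (-4.0878,-2.1306,0.1340)
cross product → J_v[:, 1] = (2.1306,-4.0878,0.0000)
J_ω[:, 1] = z_1
entry J[1][1] = -4.0878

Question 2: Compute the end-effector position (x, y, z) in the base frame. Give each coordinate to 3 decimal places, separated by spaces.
after link 1: o_1 = (0.0000, 0.0000, 0.0000)
after link 2: o_2 = (-4.8296, -1.2941, 1.0000)
after link 3: o_3 = (-4.0878, -2.1306, 0.1340)

-4.088 -2.131 0.134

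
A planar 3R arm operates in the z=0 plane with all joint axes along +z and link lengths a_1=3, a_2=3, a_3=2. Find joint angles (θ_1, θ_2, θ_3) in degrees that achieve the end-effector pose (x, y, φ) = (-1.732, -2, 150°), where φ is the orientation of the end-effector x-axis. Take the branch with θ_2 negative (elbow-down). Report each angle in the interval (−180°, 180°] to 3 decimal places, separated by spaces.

-29.999 -120.000 -60.001

wrist centre = target − a_3·(cos φ, sin φ) = (0.0001, -3.0000)
cos θ_2 = (9.0000−3²−3²)/(2·3·3) = -0.5000; θ_2 = -120.0000° (elbow-down)
β = atan2(-3.0000,0.0001) = -89.9990°; ψ = atan2(-2.5981,1.5000) = -60.0000°
θ_1 = β − ψ = -29.9990°
θ_3 = φ − θ_1 − θ_2 = -60.0010° (wrapped to (-180°,180°])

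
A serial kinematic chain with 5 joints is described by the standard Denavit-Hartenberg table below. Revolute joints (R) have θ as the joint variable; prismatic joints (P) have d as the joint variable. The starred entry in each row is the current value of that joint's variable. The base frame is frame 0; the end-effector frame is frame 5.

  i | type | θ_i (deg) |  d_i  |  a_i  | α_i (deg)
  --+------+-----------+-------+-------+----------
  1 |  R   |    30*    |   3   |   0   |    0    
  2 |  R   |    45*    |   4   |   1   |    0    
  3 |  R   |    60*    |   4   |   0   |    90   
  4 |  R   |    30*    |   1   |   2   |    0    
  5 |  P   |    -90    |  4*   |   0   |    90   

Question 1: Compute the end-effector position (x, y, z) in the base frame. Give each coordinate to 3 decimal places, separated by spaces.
after link 1: o_1 = (0.0000, 0.0000, 3.0000)
after link 2: o_2 = (0.2588, 0.9659, 7.0000)
after link 3: o_3 = (0.2588, 0.9659, 11.0000)
after link 4: o_4 = (-0.2588, 2.8978, 12.0000)
after link 5: o_5 = (2.5696, 5.7262, 12.0000)

2.570 5.726 12.000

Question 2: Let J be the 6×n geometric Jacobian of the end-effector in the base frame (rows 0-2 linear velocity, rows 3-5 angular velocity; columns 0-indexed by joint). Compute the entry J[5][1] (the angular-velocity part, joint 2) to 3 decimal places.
1.000

axis z_1 = (0.0000,0.0000,1.0000); lever o_n−o_1 = (2.5696,5.7262,9.0000)
cross product → J_v[:, 1] = (-5.7262,2.5696,0.0000)
J_ω[:, 1] = z_1
entry J[5][1] = 1.0000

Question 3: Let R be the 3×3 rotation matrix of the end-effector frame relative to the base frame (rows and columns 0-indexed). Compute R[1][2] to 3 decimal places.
-0.612

End-effector z-axis (col 2 of R) = (0.6124,-0.6124,-0.5000)
R[1][2] = -0.6124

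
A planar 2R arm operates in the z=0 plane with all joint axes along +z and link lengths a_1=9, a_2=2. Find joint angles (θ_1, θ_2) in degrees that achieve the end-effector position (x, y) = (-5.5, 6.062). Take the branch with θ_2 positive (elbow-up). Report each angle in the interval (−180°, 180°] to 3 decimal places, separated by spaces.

cos θ_2 = (66.9978−9²−2²)/(2·9·2) = -0.5001; θ_2 = 120.0040° (elbow-up)
β = atan2(6.0620,-5.5000) = 132.2172°; ψ = atan2(1.7320,7.9999) = 12.2161°
θ_1 = β − ψ = 120.0011°

120.001 120.004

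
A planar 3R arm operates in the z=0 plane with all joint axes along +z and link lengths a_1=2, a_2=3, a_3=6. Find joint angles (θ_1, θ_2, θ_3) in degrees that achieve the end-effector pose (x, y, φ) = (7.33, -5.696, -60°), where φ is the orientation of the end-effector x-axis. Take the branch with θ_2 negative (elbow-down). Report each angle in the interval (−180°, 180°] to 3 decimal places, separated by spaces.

wrist centre = target − a_3·(cos φ, sin φ) = (4.3300, -0.4998)
cos θ_2 = (18.9987−2²−3²)/(2·2·3) = 0.4999; θ_2 = -60.0069° (elbow-down)
β = atan2(-0.4998,4.3300) = -6.5850°; ψ = atan2(-2.5983,3.4997) = -36.5911°
θ_1 = β − ψ = 30.0062°
θ_3 = φ − θ_1 − θ_2 = -29.9993° (wrapped to (-180°,180°])

30.006 -60.007 -29.999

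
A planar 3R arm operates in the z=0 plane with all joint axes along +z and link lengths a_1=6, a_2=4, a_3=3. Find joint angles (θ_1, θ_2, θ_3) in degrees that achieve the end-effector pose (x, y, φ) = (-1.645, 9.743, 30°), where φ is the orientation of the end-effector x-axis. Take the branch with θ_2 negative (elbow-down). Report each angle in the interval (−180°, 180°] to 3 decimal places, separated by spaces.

wrist centre = target − a_3·(cos φ, sin φ) = (-4.2431, 8.2430)
cos θ_2 = (85.9507−6²−4²)/(2·6·4) = 0.7073; θ_2 = -44.9838° (elbow-down)
β = atan2(8.2430,-4.2431) = 117.2371°; ψ = atan2(-2.8276,8.8292) = -17.7580°
θ_1 = β − ψ = 134.9951°
θ_3 = φ − θ_1 − θ_2 = -60.0114° (wrapped to (-180°,180°])

134.995 -44.984 -60.011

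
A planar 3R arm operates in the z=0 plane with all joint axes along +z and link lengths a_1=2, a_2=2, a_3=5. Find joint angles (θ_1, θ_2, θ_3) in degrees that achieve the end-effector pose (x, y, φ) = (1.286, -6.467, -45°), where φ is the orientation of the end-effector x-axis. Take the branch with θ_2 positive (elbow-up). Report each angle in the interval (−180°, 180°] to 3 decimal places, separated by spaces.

wrist centre = target − a_3·(cos φ, sin φ) = (-2.2495, -2.9315)
cos θ_2 = (13.6539−2²−2²)/(2·2·2) = 0.7067; θ_2 = 45.0300° (elbow-up)
β = atan2(-2.9315,-2.2495) = -127.5017°; ψ = atan2(1.4150,3.4135) = 22.5150°
θ_1 = β − ψ = -150.0167°
θ_3 = φ − θ_1 − θ_2 = 59.9868° (wrapped to (-180°,180°])

-150.017 45.030 59.987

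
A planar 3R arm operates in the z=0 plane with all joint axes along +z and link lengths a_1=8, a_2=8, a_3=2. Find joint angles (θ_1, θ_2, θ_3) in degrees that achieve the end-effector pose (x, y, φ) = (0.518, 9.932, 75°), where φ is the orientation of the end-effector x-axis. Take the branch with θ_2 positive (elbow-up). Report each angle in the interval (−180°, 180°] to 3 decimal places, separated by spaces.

29.998 119.999 -74.997

wrist centre = target − a_3·(cos φ, sin φ) = (0.0004, 8.0001)
cos θ_2 = (64.0024−8²−8²)/(2·8·8) = -0.5000; θ_2 = 119.9988° (elbow-up)
β = atan2(8.0001,0.0004) = 89.9974°; ψ = atan2(6.9283,4.0001) = 59.9994°
θ_1 = β − ψ = 29.9980°
θ_3 = φ − θ_1 − θ_2 = -74.9968° (wrapped to (-180°,180°])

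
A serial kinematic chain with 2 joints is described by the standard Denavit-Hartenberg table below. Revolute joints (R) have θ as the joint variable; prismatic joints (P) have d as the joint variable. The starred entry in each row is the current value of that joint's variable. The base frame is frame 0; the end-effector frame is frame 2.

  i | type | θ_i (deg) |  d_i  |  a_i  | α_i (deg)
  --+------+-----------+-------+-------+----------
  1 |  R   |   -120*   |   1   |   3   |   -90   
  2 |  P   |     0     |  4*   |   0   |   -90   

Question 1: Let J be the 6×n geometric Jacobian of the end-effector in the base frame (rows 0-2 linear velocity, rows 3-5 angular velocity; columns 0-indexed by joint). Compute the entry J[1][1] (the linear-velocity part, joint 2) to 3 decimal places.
prismatic axis z_1 = (0.8660,-0.5000,0.0000)
J_v[:, 1] = z_1; J_ω[:, 1] = (0,0,0)
entry J[1][1] = -0.5000

-0.500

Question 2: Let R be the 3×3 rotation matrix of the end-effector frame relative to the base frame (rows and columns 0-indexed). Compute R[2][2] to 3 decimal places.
End-effector z-axis (col 2 of R) = (0.0000,-0.0000,-1.0000)
R[2][2] = -1.0000

-1.000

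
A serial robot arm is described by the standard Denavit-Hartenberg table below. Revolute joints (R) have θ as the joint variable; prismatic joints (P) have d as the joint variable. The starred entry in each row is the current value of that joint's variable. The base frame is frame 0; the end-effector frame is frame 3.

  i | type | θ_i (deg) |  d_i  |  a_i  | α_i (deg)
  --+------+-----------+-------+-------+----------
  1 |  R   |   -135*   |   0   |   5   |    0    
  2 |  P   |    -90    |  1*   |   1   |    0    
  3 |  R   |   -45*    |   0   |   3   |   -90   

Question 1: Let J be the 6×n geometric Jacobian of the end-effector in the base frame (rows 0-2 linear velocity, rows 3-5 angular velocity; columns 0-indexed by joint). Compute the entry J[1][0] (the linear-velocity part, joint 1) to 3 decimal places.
axis z_0 = ẑ; lever o_n−o_0 = (-4.2426,0.1716,1.0000)
cross product → J_v[:, 0] = (-0.1716,-4.2426,0.0000)
J_ω[:, 0] = z_0
entry J[1][0] = -4.2426

-4.243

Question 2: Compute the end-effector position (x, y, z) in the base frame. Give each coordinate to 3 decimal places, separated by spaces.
after link 1: o_1 = (-3.5355, -3.5355, 0.0000)
after link 2: o_2 = (-4.2426, -2.8284, 1.0000)
after link 3: o_3 = (-4.2426, 0.1716, 1.0000)

-4.243 0.172 1.000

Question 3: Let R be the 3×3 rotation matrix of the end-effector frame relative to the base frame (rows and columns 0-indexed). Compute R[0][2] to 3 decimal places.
-1.000

End-effector z-axis (col 2 of R) = (-1.0000,-0.0000,0.0000)
R[0][2] = -1.0000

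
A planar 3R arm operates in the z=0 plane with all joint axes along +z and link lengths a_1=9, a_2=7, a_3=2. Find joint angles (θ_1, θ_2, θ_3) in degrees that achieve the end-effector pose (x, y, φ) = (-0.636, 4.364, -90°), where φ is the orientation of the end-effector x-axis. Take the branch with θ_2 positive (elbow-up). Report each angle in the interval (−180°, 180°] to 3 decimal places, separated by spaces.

45.000 135.000 90.001

wrist centre = target − a_3·(cos φ, sin φ) = (-0.6360, 6.3640)
cos θ_2 = (40.9050−9²−7²)/(2·9·7) = -0.7071; θ_2 = 134.9997° (elbow-up)
β = atan2(6.3640,-0.6360) = 95.7070°; ψ = atan2(4.9498,4.0503) = 50.7074°
θ_1 = β − ψ = 44.9996°
θ_3 = φ − θ_1 − θ_2 = 90.0006° (wrapped to (-180°,180°])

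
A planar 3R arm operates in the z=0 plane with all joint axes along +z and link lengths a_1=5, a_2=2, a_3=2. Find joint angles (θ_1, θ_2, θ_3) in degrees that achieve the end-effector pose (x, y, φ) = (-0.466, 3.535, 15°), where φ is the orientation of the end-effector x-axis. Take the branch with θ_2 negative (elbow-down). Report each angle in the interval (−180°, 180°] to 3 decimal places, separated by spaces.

149.995 -135.015 0.020

wrist centre = target − a_3·(cos φ, sin φ) = (-2.3979, 3.0174)
cos θ_2 = (14.8542−5²−2²)/(2·5·2) = -0.7073; θ_2 = -135.0150° (elbow-down)
β = atan2(3.0174,-2.3979) = 128.4736°; ψ = atan2(-1.4138,3.5854) = -21.5209°
θ_1 = β − ψ = 149.9945°
θ_3 = φ − θ_1 − θ_2 = 0.0205° (wrapped to (-180°,180°])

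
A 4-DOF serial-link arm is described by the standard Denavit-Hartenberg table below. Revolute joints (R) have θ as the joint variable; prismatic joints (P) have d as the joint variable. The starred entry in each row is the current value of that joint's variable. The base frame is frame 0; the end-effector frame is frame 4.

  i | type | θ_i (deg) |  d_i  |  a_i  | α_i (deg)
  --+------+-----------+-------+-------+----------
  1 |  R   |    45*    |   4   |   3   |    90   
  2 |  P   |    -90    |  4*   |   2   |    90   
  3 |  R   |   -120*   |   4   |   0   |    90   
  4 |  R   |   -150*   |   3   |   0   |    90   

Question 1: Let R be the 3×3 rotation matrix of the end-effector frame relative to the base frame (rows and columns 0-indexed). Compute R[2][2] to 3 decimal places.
End-effector z-axis (col 2 of R) = (-0.3062,-0.9186,-0.2500)
R[2][2] = -0.2500

-0.250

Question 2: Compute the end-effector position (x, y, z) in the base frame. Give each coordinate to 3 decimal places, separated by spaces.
3.182 -4.596 4.598

after link 1: o_1 = (2.1213, 2.1213, 4.0000)
after link 2: o_2 = (4.9497, -0.7071, 2.0000)
after link 3: o_3 = (2.1213, -3.5355, 2.0000)
after link 4: o_4 = (3.1820, -4.5962, 4.5981)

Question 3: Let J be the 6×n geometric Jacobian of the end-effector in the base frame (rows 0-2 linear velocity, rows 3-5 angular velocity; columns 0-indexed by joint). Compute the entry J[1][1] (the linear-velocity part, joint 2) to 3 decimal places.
prismatic axis z_1 = (0.7071,-0.7071,0.0000)
J_v[:, 1] = z_1; J_ω[:, 1] = (0,0,0)
entry J[1][1] = -0.7071

-0.707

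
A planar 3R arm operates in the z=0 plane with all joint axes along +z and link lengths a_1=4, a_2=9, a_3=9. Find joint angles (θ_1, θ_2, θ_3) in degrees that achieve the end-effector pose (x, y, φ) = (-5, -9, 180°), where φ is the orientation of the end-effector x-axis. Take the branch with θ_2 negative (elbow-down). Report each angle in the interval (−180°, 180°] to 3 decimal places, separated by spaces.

-0.000 -90.000 -90.000

wrist centre = target − a_3·(cos φ, sin φ) = (4.0000, -9.0000)
cos θ_2 = (97.0000−4²−9²)/(2·4·9) = 0.0000; θ_2 = -90.0000° (elbow-down)
β = atan2(-9.0000,4.0000) = -66.0375°; ψ = atan2(-9.0000,4.0000) = -66.0375°
θ_1 = β − ψ = -0.0000°
θ_3 = φ − θ_1 − θ_2 = -90.0000° (wrapped to (-180°,180°])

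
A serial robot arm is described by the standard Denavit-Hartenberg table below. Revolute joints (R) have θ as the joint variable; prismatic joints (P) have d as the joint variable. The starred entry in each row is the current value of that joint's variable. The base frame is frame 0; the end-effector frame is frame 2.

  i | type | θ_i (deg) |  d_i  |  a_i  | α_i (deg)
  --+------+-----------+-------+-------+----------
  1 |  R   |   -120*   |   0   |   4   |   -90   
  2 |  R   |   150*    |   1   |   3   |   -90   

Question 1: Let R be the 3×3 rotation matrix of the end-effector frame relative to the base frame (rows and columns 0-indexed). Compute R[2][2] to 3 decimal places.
End-effector z-axis (col 2 of R) = (0.2500,0.4330,0.8660)
R[2][2] = 0.8660

0.866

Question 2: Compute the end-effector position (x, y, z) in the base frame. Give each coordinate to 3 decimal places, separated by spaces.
0.165 -1.714 -1.500

after link 1: o_1 = (-2.0000, -3.4641, 0.0000)
after link 2: o_2 = (0.1651, -1.7141, -1.5000)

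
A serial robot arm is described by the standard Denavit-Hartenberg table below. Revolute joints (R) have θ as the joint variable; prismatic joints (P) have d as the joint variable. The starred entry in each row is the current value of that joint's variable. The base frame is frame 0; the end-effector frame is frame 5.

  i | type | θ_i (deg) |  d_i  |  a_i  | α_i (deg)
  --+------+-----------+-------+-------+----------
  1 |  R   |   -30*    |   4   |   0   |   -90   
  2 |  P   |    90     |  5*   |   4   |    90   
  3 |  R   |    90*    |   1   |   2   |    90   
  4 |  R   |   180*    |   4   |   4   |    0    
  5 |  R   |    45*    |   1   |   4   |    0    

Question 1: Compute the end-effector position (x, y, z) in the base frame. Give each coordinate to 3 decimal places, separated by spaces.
after link 1: o_1 = (0.0000, 0.0000, 4.0000)
after link 2: o_2 = (2.5000, 4.3301, 0.0000)
after link 3: o_3 = (4.3660, 5.5622, 0.0000)
after link 4: o_4 = (2.3660, 2.0981, -4.0000)
after link 5: o_5 = (-1.4977, 1.0628, -5.0000)

-1.498 1.063 -5.000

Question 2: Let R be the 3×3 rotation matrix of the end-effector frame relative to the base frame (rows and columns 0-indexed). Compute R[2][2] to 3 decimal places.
-1.000

End-effector z-axis (col 2 of R) = (0.0000,-0.0000,-1.0000)
R[2][2] = -1.0000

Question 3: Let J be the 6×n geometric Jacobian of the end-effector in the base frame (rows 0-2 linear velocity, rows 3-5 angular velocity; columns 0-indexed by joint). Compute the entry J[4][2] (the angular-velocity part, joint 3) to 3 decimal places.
axis z_2 = (0.8660,-0.5000,0.0000); lever o_n−o_2 = (-3.9977,-3.2673,-5.0000)
cross product → J_v[:, 2] = (2.5000,4.3301,-4.8284)
J_ω[:, 2] = z_2
entry J[4][2] = -0.5000

-0.500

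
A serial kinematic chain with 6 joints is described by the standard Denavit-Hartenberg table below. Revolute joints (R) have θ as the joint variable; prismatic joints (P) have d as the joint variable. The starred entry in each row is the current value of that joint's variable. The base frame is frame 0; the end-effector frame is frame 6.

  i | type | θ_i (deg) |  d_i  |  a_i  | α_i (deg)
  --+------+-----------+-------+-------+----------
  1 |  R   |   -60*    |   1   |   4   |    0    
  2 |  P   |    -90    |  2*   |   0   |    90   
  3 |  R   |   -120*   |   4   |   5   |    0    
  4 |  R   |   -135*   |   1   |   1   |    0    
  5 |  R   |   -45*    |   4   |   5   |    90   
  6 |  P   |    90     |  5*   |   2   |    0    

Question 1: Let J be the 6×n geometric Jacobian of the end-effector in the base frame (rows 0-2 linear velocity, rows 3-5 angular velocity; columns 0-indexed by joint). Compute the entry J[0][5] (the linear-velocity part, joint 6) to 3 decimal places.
prismatic axis z_5 = (-0.7500,-0.4330,-0.5000)
J_v[:, 5] = z_5; J_ω[:, 5] = (0,0,0)
entry J[0][5] = -0.7500

-0.750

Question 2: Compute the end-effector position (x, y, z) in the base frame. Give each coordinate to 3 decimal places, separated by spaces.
-7.026 4.027 1.466

after link 1: o_1 = (2.0000, -3.4641, 1.0000)
after link 2: o_2 = (2.0000, -3.4641, 3.0000)
after link 3: o_3 = (2.1651, 1.2500, -1.3301)
after link 4: o_4 = (1.8892, 2.2454, -0.3642)
after link 5: o_5 = (-2.2759, 4.4595, 3.9659)
after link 6: o_6 = (-7.0259, 4.0265, 1.4659)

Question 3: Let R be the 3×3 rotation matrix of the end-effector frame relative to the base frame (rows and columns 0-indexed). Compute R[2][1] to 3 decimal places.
-0.866

End-effector y-axis (col 1 of R) = (0.4330,0.2500,-0.8660)
R[2][1] = -0.8660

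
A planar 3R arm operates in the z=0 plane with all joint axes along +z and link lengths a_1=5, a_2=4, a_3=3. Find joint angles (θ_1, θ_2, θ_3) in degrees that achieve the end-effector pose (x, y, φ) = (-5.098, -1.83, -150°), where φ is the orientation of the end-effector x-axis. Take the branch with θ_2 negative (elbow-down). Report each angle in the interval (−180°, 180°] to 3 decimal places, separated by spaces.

-120.003 -150.001 120.004

wrist centre = target − a_3·(cos φ, sin φ) = (-2.4999, -0.3300)
cos θ_2 = (6.3585−5²−4²)/(2·5·4) = -0.8660; θ_2 = -150.0013° (elbow-down)
β = atan2(-0.3300,-2.4999) = -172.4802°; ψ = atan2(-1.9999,1.5359) = -52.4773°
θ_1 = β − ψ = -120.0029°
θ_3 = φ − θ_1 − θ_2 = 120.0042° (wrapped to (-180°,180°])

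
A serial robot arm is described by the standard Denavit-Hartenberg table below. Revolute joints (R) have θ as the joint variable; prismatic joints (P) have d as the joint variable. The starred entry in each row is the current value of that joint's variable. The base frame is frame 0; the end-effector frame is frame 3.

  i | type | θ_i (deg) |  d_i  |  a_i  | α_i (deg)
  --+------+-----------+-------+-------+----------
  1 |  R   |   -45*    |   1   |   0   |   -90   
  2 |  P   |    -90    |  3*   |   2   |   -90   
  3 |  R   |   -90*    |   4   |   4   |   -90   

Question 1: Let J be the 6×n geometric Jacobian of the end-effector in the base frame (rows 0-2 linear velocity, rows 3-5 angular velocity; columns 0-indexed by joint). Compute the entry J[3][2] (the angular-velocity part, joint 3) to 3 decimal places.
0.707

axis z_2 = (0.7071,-0.7071,-0.0000); lever o_n−o_2 = (5.6569,0.0000,0.0000)
cross product → J_v[:, 2] = (-0.0000,-0.0000,4.0000)
J_ω[:, 2] = z_2
entry J[3][2] = 0.7071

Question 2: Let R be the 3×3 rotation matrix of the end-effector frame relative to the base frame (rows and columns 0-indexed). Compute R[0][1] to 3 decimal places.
End-effector y-axis (col 1 of R) = (-0.7071,0.7071,0.0000)
R[0][1] = -0.7071

-0.707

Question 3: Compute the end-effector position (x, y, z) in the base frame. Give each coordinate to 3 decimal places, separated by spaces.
7.778 2.121 3.000

after link 1: o_1 = (0.0000, 0.0000, 1.0000)
after link 2: o_2 = (2.1213, 2.1213, 3.0000)
after link 3: o_3 = (7.7782, 2.1213, 3.0000)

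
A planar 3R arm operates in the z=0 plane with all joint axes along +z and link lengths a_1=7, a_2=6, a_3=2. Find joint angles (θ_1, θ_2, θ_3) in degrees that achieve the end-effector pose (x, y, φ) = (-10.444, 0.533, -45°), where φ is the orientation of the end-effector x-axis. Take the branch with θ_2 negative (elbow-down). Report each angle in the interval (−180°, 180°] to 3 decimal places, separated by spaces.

-168.655 -44.989 168.644

wrist centre = target − a_3·(cos φ, sin φ) = (-11.8582, 1.9472)
cos θ_2 = (144.4089−7²−6²)/(2·7·6) = 0.7072; θ_2 = -44.9885° (elbow-down)
β = atan2(1.9472,-11.8582) = 170.6748°; ψ = atan2(-4.2418,11.2435) = -20.6698°
θ_1 = β − ψ = 191.3446°
θ_3 = φ − θ_1 − θ_2 = 168.6439° (wrapped to (-180°,180°])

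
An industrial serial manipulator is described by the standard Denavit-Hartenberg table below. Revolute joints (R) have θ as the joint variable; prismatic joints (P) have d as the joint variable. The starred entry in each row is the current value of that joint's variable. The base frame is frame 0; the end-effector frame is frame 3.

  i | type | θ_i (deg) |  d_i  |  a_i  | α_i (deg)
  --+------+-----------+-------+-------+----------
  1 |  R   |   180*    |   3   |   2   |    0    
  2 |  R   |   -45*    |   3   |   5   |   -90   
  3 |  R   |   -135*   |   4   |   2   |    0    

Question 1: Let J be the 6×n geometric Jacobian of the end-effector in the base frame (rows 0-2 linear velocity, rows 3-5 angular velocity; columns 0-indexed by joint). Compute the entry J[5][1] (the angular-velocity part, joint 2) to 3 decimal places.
1.000

axis z_1 = (0.0000,0.0000,1.0000); lever o_n−o_1 = (-5.3640,-0.2929,4.4142)
cross product → J_v[:, 1] = (0.2929,-5.3640,0.0000)
J_ω[:, 1] = z_1
entry J[5][1] = 1.0000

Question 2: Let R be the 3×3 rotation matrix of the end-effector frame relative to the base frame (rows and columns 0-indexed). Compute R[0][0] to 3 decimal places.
End-effector x-axis (col 0 of R) = (0.5000,-0.5000,0.7071)
R[0][0] = 0.5000

0.500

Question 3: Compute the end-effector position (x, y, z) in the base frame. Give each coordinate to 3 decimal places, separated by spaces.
after link 1: o_1 = (-2.0000, 0.0000, 3.0000)
after link 2: o_2 = (-5.5355, 3.5355, 6.0000)
after link 3: o_3 = (-7.3640, -0.2929, 7.4142)

-7.364 -0.293 7.414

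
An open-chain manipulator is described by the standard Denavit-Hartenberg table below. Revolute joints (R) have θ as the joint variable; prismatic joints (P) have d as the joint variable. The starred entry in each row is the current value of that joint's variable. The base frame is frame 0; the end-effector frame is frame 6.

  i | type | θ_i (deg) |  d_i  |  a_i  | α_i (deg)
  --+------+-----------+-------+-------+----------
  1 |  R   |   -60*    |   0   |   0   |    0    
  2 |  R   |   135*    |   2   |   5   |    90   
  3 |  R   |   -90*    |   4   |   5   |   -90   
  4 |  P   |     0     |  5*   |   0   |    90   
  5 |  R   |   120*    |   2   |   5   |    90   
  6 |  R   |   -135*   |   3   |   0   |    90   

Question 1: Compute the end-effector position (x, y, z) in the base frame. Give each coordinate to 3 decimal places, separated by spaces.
9.893 13.738 -3.098

after link 1: o_1 = (0.0000, 0.0000, 0.0000)
after link 2: o_2 = (1.2941, 4.8296, 2.0000)
after link 3: o_3 = (5.1578, 3.7944, -3.0000)
after link 4: o_4 = (6.4519, 8.6240, -3.0000)
after link 5: o_5 = (9.5045, 12.2889, -0.5000)
after link 6: o_6 = (9.8927, 13.7378, -3.0981)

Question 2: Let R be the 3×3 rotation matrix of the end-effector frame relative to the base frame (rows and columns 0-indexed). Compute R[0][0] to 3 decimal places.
End-effector x-axis (col 0 of R) = (-0.8415,-0.4085,-0.3536)
R[0][0] = -0.8415

-0.842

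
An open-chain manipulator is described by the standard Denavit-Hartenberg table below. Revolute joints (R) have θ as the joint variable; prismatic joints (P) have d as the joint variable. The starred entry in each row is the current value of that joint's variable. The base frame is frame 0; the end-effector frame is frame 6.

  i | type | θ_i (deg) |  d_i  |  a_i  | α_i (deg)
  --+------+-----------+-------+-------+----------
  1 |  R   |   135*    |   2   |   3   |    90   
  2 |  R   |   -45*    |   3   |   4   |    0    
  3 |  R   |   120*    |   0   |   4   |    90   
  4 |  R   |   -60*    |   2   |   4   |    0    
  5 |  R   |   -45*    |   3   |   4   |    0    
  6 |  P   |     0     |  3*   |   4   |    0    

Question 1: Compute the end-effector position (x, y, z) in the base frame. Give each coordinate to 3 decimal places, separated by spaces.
-16.097 4.512 0.897

after link 1: o_1 = (-2.1213, 2.1213, 2.0000)
after link 2: o_2 = (-2.0000, 6.2426, -0.8284)
after link 3: o_3 = (-2.7321, 6.9747, 3.0353)
after link 4: o_4 = (-6.9136, 6.2573, 4.4495)
after link 5: o_5 = (-11.5052, 5.3848, 2.6730)
after link 6: o_6 = (-16.0968, 4.5123, 0.8966)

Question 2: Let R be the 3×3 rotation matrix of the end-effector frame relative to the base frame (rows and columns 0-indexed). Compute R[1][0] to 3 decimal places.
End-effector x-axis (col 0 of R) = (-0.6356,-0.7304,-0.2500)
R[1][0] = -0.7304

-0.730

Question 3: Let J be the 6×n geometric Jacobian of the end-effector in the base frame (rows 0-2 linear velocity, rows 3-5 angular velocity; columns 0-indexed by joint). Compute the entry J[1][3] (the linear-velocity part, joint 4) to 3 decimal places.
axis z_3 = (-0.6830,0.6830,-0.2588); lever o_n−o_3 = (-13.3648,-2.4624,-2.1387)
cross product → J_v[:, 3] = (-2.0981,1.9983,10.8102)
J_ω[:, 3] = z_3
entry J[1][3] = 1.9983

1.998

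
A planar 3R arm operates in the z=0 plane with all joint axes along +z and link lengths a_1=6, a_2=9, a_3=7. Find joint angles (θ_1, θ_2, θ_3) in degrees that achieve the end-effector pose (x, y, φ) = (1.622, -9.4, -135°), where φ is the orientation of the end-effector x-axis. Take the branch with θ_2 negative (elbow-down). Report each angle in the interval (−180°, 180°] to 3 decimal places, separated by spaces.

45.005 -120.005 -60.001

wrist centre = target − a_3·(cos φ, sin φ) = (6.5717, -4.4503)
cos θ_2 = (62.9926−6²−9²)/(2·6·9) = -0.5001; θ_2 = -120.0045° (elbow-down)
β = atan2(-4.4503,6.5717) = -34.1051°; ψ = atan2(-7.7939,1.4994) = -79.1105°
θ_1 = β − ψ = 45.0054°
θ_3 = φ − θ_1 − θ_2 = -60.0009° (wrapped to (-180°,180°])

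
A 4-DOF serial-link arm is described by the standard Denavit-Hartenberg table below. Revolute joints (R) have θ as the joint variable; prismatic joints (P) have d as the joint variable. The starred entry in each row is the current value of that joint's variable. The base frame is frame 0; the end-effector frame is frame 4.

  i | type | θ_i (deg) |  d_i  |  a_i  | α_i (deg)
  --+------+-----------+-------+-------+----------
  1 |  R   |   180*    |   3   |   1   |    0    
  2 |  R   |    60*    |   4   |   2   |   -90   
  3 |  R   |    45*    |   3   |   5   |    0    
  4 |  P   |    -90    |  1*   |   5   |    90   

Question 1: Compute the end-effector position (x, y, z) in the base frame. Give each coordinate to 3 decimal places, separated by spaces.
-2.071 -9.856 7.000

after link 1: o_1 = (-1.0000, 0.0000, 3.0000)
after link 2: o_2 = (-2.0000, -1.7321, 7.0000)
after link 3: o_3 = (-1.1697, -6.2939, 3.4645)
after link 4: o_4 = (-2.0714, -9.8558, 7.0000)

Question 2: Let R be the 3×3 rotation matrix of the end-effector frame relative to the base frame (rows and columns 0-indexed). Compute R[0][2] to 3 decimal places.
0.354

End-effector z-axis (col 2 of R) = (0.3536,0.6124,0.7071)
R[0][2] = 0.3536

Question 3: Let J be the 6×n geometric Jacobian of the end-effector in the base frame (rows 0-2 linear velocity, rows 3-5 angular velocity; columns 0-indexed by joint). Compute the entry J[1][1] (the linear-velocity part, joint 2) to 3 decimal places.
axis z_1 = (0.0000,0.0000,1.0000); lever o_n−o_1 = (-1.0714,-9.8558,4.0000)
cross product → J_v[:, 1] = (9.8558,-1.0714,0.0000)
J_ω[:, 1] = z_1
entry J[1][1] = -1.0714

-1.071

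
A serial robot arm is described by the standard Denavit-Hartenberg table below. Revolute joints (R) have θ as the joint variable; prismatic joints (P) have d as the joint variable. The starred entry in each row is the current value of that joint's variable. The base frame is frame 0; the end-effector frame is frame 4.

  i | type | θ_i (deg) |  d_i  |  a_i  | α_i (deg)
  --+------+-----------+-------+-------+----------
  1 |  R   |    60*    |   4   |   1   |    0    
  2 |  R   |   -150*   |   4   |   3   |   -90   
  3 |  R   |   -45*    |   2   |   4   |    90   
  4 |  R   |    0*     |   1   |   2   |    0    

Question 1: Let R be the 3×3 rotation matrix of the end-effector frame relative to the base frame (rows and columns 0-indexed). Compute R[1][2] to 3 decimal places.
End-effector z-axis (col 2 of R) = (0.0000,0.7071,0.7071)
R[1][2] = 0.7071

0.707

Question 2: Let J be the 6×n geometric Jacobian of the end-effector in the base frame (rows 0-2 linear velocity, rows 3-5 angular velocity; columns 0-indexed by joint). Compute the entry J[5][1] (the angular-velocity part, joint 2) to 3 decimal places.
1.000

axis z_1 = (0.0000,0.0000,1.0000); lever o_n−o_1 = (2.0000,-6.5355,8.9497)
cross product → J_v[:, 1] = (6.5355,2.0000,-0.0000)
J_ω[:, 1] = z_1
entry J[5][1] = 1.0000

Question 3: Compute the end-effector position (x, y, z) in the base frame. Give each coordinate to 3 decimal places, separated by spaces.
2.500 -5.670 12.950

after link 1: o_1 = (0.5000, 0.8660, 4.0000)
after link 2: o_2 = (0.5000, -2.1340, 8.0000)
after link 3: o_3 = (2.5000, -4.9624, 10.8284)
after link 4: o_4 = (2.5000, -5.6695, 12.9497)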